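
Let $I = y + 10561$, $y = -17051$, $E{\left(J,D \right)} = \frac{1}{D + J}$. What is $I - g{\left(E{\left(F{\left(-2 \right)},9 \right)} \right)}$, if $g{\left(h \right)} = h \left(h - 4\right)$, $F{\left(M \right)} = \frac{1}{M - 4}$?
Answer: $- \frac{18229174}{2809} \approx -6489.6$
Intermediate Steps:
$F{\left(M \right)} = \frac{1}{-4 + M}$
$g{\left(h \right)} = h \left(-4 + h\right)$
$I = -6490$ ($I = -17051 + 10561 = -6490$)
$I - g{\left(E{\left(F{\left(-2 \right)},9 \right)} \right)} = -6490 - \frac{-4 + \frac{1}{9 + \frac{1}{-4 - 2}}}{9 + \frac{1}{-4 - 2}} = -6490 - \frac{-4 + \frac{1}{9 + \frac{1}{-6}}}{9 + \frac{1}{-6}} = -6490 - \frac{-4 + \frac{1}{9 - \frac{1}{6}}}{9 - \frac{1}{6}} = -6490 - \frac{-4 + \frac{1}{\frac{53}{6}}}{\frac{53}{6}} = -6490 - \frac{6 \left(-4 + \frac{6}{53}\right)}{53} = -6490 - \frac{6}{53} \left(- \frac{206}{53}\right) = -6490 - - \frac{1236}{2809} = -6490 + \frac{1236}{2809} = - \frac{18229174}{2809}$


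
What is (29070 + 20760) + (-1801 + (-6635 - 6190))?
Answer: 35204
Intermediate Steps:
(29070 + 20760) + (-1801 + (-6635 - 6190)) = 49830 + (-1801 - 12825) = 49830 - 14626 = 35204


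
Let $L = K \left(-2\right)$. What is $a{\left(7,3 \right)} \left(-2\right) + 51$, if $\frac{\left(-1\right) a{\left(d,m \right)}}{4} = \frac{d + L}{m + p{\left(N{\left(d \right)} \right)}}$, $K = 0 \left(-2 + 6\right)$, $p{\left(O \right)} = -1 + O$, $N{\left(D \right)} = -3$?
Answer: $-5$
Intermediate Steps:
$K = 0$ ($K = 0 \cdot 4 = 0$)
$L = 0$ ($L = 0 \left(-2\right) = 0$)
$a{\left(d,m \right)} = - \frac{4 d}{-4 + m}$ ($a{\left(d,m \right)} = - 4 \frac{d + 0}{m - 4} = - 4 \frac{d}{m - 4} = - 4 \frac{d}{-4 + m} = - \frac{4 d}{-4 + m}$)
$a{\left(7,3 \right)} \left(-2\right) + 51 = \left(-4\right) 7 \frac{1}{-4 + 3} \left(-2\right) + 51 = \left(-4\right) 7 \frac{1}{-1} \left(-2\right) + 51 = \left(-4\right) 7 \left(-1\right) \left(-2\right) + 51 = 28 \left(-2\right) + 51 = -56 + 51 = -5$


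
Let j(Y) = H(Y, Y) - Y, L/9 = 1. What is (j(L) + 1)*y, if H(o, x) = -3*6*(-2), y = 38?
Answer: 1064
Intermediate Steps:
L = 9 (L = 9*1 = 9)
H(o, x) = 36 (H(o, x) = -18*(-2) = 36)
j(Y) = 36 - Y
(j(L) + 1)*y = ((36 - 1*9) + 1)*38 = ((36 - 9) + 1)*38 = (27 + 1)*38 = 28*38 = 1064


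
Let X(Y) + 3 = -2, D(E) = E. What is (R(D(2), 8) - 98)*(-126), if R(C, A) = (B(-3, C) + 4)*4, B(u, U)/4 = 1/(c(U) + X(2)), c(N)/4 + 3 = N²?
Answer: 12348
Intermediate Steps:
c(N) = -12 + 4*N²
X(Y) = -5 (X(Y) = -3 - 2 = -5)
B(u, U) = 4/(-17 + 4*U²) (B(u, U) = 4/((-12 + 4*U²) - 5) = 4/(-17 + 4*U²))
R(C, A) = 16 + 16/(-17 + 4*C²) (R(C, A) = (4/(-17 + 4*C²) + 4)*4 = (4 + 4/(-17 + 4*C²))*4 = 16 + 16/(-17 + 4*C²))
(R(D(2), 8) - 98)*(-126) = (64*(-4 + 2²)/(-17 + 4*2²) - 98)*(-126) = (64*(-4 + 4)/(-17 + 4*4) - 98)*(-126) = (64*0/(-17 + 16) - 98)*(-126) = (64*0/(-1) - 98)*(-126) = (64*(-1)*0 - 98)*(-126) = (0 - 98)*(-126) = -98*(-126) = 12348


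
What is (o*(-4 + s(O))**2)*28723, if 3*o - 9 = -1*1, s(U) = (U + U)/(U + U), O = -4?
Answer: 689352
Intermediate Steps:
s(U) = 1 (s(U) = (2*U)/((2*U)) = (2*U)*(1/(2*U)) = 1)
o = 8/3 (o = 3 + (-1*1)/3 = 3 + (1/3)*(-1) = 3 - 1/3 = 8/3 ≈ 2.6667)
(o*(-4 + s(O))**2)*28723 = (8*(-4 + 1)**2/3)*28723 = ((8/3)*(-3)**2)*28723 = ((8/3)*9)*28723 = 24*28723 = 689352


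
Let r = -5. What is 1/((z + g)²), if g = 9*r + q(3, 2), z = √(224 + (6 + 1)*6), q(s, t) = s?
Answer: (42 - √266)⁻² ≈ 0.0015151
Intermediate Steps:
z = √266 (z = √(224 + 7*6) = √(224 + 42) = √266 ≈ 16.310)
g = -42 (g = 9*(-5) + 3 = -45 + 3 = -42)
1/((z + g)²) = 1/((√266 - 42)²) = 1/((-42 + √266)²) = (-42 + √266)⁻²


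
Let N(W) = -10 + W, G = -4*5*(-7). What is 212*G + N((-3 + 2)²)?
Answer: 29671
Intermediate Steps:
G = 140 (G = -20*(-7) = 140)
212*G + N((-3 + 2)²) = 212*140 + (-10 + (-3 + 2)²) = 29680 + (-10 + (-1)²) = 29680 + (-10 + 1) = 29680 - 9 = 29671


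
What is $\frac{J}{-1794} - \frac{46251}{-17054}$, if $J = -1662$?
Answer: $\frac{18553007}{5099146} \approx 3.6385$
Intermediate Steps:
$\frac{J}{-1794} - \frac{46251}{-17054} = - \frac{1662}{-1794} - \frac{46251}{-17054} = \left(-1662\right) \left(- \frac{1}{1794}\right) - - \frac{46251}{17054} = \frac{277}{299} + \frac{46251}{17054} = \frac{18553007}{5099146}$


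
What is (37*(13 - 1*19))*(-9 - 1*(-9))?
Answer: 0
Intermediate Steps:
(37*(13 - 1*19))*(-9 - 1*(-9)) = (37*(13 - 19))*(-9 + 9) = (37*(-6))*0 = -222*0 = 0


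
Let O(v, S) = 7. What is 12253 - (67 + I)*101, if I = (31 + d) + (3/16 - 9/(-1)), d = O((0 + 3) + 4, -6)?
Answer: 11521/16 ≈ 720.06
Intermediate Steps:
d = 7
I = 755/16 (I = (31 + 7) + (3/16 - 9/(-1)) = 38 + (3*(1/16) - 9*(-1)) = 38 + (3/16 + 9) = 38 + 147/16 = 755/16 ≈ 47.188)
12253 - (67 + I)*101 = 12253 - (67 + 755/16)*101 = 12253 - 1827*101/16 = 12253 - 1*184527/16 = 12253 - 184527/16 = 11521/16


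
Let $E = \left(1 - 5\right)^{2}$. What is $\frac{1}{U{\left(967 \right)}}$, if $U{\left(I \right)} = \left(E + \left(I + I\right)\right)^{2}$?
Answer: $\frac{1}{3802500} \approx 2.6298 \cdot 10^{-7}$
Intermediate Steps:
$E = 16$ ($E = \left(-4\right)^{2} = 16$)
$U{\left(I \right)} = \left(16 + 2 I\right)^{2}$ ($U{\left(I \right)} = \left(16 + \left(I + I\right)\right)^{2} = \left(16 + 2 I\right)^{2}$)
$\frac{1}{U{\left(967 \right)}} = \frac{1}{4 \left(8 + 967\right)^{2}} = \frac{1}{4 \cdot 975^{2}} = \frac{1}{4 \cdot 950625} = \frac{1}{3802500}$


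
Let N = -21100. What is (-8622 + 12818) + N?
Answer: -16904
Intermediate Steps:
(-8622 + 12818) + N = (-8622 + 12818) - 21100 = 4196 - 21100 = -16904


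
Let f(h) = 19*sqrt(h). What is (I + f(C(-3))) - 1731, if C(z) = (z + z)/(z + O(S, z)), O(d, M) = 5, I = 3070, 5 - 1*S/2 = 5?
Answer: 1339 + 19*I*sqrt(3) ≈ 1339.0 + 32.909*I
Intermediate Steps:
S = 0 (S = 10 - 2*5 = 10 - 10 = 0)
C(z) = 2*z/(5 + z) (C(z) = (z + z)/(z + 5) = (2*z)/(5 + z) = 2*z/(5 + z))
(I + f(C(-3))) - 1731 = (3070 + 19*sqrt(2*(-3)/(5 - 3))) - 1731 = (3070 + 19*sqrt(2*(-3)/2)) - 1731 = (3070 + 19*sqrt(2*(-3)*(1/2))) - 1731 = (3070 + 19*sqrt(-3)) - 1731 = (3070 + 19*(I*sqrt(3))) - 1731 = (3070 + 19*I*sqrt(3)) - 1731 = 1339 + 19*I*sqrt(3)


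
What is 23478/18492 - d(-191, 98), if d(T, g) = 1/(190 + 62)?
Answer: 491497/388332 ≈ 1.2657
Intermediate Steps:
d(T, g) = 1/252
23478/18492 - d(-191, 98) = 23478/18492 - 1*1/252 = 23478*(1/18492) - 1/252 = 3913/3082 - 1/252 = 491497/388332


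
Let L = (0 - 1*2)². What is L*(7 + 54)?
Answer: 244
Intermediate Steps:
L = 4 (L = (0 - 2)² = (-2)² = 4)
L*(7 + 54) = 4*(7 + 54) = 4*61 = 244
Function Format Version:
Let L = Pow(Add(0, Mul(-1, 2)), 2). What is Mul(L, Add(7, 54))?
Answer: 244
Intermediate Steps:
L = 4 (L = Pow(Add(0, -2), 2) = Pow(-2, 2) = 4)
Mul(L, Add(7, 54)) = Mul(4, Add(7, 54)) = Mul(4, 61) = 244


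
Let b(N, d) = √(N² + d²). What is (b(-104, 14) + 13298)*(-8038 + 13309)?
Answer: 70093758 + 10542*√2753 ≈ 7.0647e+7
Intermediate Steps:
(b(-104, 14) + 13298)*(-8038 + 13309) = (√((-104)² + 14²) + 13298)*(-8038 + 13309) = (√(10816 + 196) + 13298)*5271 = (√11012 + 13298)*5271 = (2*√2753 + 13298)*5271 = (13298 + 2*√2753)*5271 = 70093758 + 10542*√2753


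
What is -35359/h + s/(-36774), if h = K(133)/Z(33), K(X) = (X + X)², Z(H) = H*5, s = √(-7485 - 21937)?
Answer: -307065/3724 - I*√29422/36774 ≈ -82.456 - 0.0046644*I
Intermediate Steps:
s = I*√29422 (s = √(-29422) = I*√29422 ≈ 171.53*I)
Z(H) = 5*H
K(X) = 4*X² (K(X) = (2*X)² = 4*X²)
h = 70756/165 (h = (4*133²)/((5*33)) = (4*17689)/165 = 70756*(1/165) = 70756/165 ≈ 428.82)
-35359/h + s/(-36774) = -35359/70756/165 + (I*√29422)/(-36774) = -35359*165/70756 + (I*√29422)*(-1/36774) = -307065/3724 - I*√29422/36774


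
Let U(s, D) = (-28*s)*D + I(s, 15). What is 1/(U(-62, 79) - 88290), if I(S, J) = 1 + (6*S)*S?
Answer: 1/71919 ≈ 1.3905e-5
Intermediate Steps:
I(S, J) = 1 + 6*S²
U(s, D) = 1 + 6*s² - 28*D*s (U(s, D) = (-28*s)*D + (1 + 6*s²) = -28*D*s + (1 + 6*s²) = 1 + 6*s² - 28*D*s)
1/(U(-62, 79) - 88290) = 1/((1 + 6*(-62)² - 28*79*(-62)) - 88290) = 1/((1 + 6*3844 + 137144) - 88290) = 1/((1 + 23064 + 137144) - 88290) = 1/(160209 - 88290) = 1/71919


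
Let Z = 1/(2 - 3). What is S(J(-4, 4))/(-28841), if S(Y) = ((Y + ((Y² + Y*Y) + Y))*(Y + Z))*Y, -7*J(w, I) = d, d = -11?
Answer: -17424/69247241 ≈ -0.00025162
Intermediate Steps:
J(w, I) = 11/7 (J(w, I) = -⅐*(-11) = 11/7)
Z = -1 (Z = 1/(-1) = -1)
S(Y) = Y*(-1 + Y)*(2*Y + 2*Y²) (S(Y) = ((Y + ((Y² + Y*Y) + Y))*(Y - 1))*Y = ((Y + ((Y² + Y²) + Y))*(-1 + Y))*Y = ((Y + (2*Y² + Y))*(-1 + Y))*Y = ((Y + (Y + 2*Y²))*(-1 + Y))*Y = ((2*Y + 2*Y²)*(-1 + Y))*Y = ((-1 + Y)*(2*Y + 2*Y²))*Y = Y*(-1 + Y)*(2*Y + 2*Y²))
S(J(-4, 4))/(-28841) = (2*(11/7)²*(-1 + (11/7)²))/(-28841) = (2*(121/49)*(-1 + 121/49))*(-1/28841) = (2*(121/49)*(72/49))*(-1/28841) = (17424/2401)*(-1/28841) = -17424/69247241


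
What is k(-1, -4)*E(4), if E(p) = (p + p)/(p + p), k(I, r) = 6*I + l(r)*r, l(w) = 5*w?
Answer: 74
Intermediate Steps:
k(I, r) = 5*r² + 6*I (k(I, r) = 6*I + (5*r)*r = 6*I + 5*r² = 5*r² + 6*I)
E(p) = 1 (E(p) = (2*p)/((2*p)) = (2*p)*(1/(2*p)) = 1)
k(-1, -4)*E(4) = (5*(-4)² + 6*(-1))*1 = (5*16 - 6)*1 = (80 - 6)*1 = 74*1 = 74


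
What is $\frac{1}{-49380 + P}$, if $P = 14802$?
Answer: $- \frac{1}{34578} \approx -2.892 \cdot 10^{-5}$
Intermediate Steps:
$\frac{1}{-49380 + P} = \frac{1}{-49380 + 14802} = \frac{1}{-34578} = - \frac{1}{34578}$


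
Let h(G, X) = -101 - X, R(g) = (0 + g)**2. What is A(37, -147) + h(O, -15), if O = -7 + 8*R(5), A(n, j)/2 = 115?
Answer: 144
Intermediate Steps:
A(n, j) = 230 (A(n, j) = 2*115 = 230)
R(g) = g**2
O = 193 (O = -7 + 8*5**2 = -7 + 8*25 = -7 + 200 = 193)
A(37, -147) + h(O, -15) = 230 + (-101 - 1*(-15)) = 230 + (-101 + 15) = 230 - 86 = 144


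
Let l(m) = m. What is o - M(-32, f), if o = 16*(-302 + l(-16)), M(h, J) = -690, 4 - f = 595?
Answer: -4398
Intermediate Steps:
f = -591 (f = 4 - 1*595 = 4 - 595 = -591)
o = -5088 (o = 16*(-302 - 16) = 16*(-318) = -5088)
o - M(-32, f) = -5088 - 1*(-690) = -5088 + 690 = -4398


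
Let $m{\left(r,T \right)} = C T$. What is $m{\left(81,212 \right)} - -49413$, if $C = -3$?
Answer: $48777$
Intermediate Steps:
$m{\left(r,T \right)} = - 3 T$
$m{\left(81,212 \right)} - -49413 = \left(-3\right) 212 - -49413 = -636 + 49413 = 48777$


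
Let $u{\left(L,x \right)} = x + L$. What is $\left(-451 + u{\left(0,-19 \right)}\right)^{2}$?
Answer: $220900$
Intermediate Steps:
$u{\left(L,x \right)} = L + x$
$\left(-451 + u{\left(0,-19 \right)}\right)^{2} = \left(-451 + \left(0 - 19\right)\right)^{2} = \left(-451 - 19\right)^{2} = \left(-470\right)^{2} = 220900$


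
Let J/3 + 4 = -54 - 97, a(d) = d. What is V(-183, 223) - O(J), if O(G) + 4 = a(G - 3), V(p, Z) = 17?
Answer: 489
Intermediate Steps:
J = -465 (J = -12 + 3*(-54 - 97) = -12 + 3*(-151) = -12 - 453 = -465)
O(G) = -7 + G (O(G) = -4 + (G - 3) = -4 + (-3 + G) = -7 + G)
V(-183, 223) - O(J) = 17 - (-7 - 465) = 17 - 1*(-472) = 17 + 472 = 489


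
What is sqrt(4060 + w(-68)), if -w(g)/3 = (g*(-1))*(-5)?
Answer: 2*sqrt(1270) ≈ 71.274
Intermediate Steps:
w(g) = -15*g (w(g) = -3*g*(-1)*(-5) = -3*(-g)*(-5) = -15*g)
sqrt(4060 + w(-68)) = sqrt(4060 - 15*(-68)) = sqrt(4060 + 1020) = sqrt(5080) = 2*sqrt(1270)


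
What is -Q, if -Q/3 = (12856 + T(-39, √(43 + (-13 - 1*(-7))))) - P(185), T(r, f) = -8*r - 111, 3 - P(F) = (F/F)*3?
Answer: 39171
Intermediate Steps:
P(F) = 0 (P(F) = 3 - F/F*3 = 3 - 3 = 0)
T(r, f) = -111 - 8*r
Q = -39171 (Q = -3*((12856 + (-111 - 8*(-39))) - 1*0) = -3*((12856 + (-111 + 312)) + 0) = -3*((12856 + 201) + 0) = -3*(13057 + 0) = -3*13057 = -39171)
-Q = -1*(-39171) = 39171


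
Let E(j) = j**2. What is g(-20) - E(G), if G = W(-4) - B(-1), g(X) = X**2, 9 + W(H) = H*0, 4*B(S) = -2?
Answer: 1311/4 ≈ 327.75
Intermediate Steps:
B(S) = -1/2 (B(S) = (1/4)*(-2) = -1/2)
W(H) = -9 (W(H) = -9 + H*0 = -9 + 0 = -9)
G = -17/2 (G = -9 - 1*(-1/2) = -9 + 1/2 = -17/2 ≈ -8.5000)
g(-20) - E(G) = (-20)**2 - (-17/2)**2 = 400 - 1*289/4 = 400 - 289/4 = 1311/4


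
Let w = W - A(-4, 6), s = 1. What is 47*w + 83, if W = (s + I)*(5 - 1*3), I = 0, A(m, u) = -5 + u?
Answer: 130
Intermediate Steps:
W = 2 (W = (1 + 0)*(5 - 1*3) = 1*(5 - 3) = 1*2 = 2)
w = 1 (w = 2 - (-5 + 6) = 2 - 1*1 = 2 - 1 = 1)
47*w + 83 = 47*1 + 83 = 47 + 83 = 130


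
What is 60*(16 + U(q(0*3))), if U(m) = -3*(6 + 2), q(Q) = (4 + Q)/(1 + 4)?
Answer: -480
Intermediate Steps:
q(Q) = ⅘ + Q/5 (q(Q) = (4 + Q)/5 = (4 + Q)*(⅕) = ⅘ + Q/5)
U(m) = -24 (U(m) = -3*8 = -24)
60*(16 + U(q(0*3))) = 60*(16 - 24) = 60*(-8) = -480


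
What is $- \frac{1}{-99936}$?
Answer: $\frac{1}{99936} \approx 1.0006 \cdot 10^{-5}$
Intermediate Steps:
$- \frac{1}{-99936} = \left(-1\right) \left(- \frac{1}{99936}\right) = \frac{1}{99936}$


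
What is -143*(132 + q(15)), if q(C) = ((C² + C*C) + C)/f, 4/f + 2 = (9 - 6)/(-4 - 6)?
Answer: 154869/8 ≈ 19359.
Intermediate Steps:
f = -40/23 (f = 4/(-2 + (9 - 6)/(-4 - 6)) = 4/(-2 + 3/(-10)) = 4/(-2 + 3*(-⅒)) = 4/(-2 - 3/10) = 4/(-23/10) = 4*(-10/23) = -40/23 ≈ -1.7391)
q(C) = -23*C²/20 - 23*C/40 (q(C) = ((C² + C*C) + C)/(-40/23) = ((C² + C²) + C)*(-23/40) = (2*C² + C)*(-23/40) = (C + 2*C²)*(-23/40) = -23*C²/20 - 23*C/40)
-143*(132 + q(15)) = -143*(132 - 23/40*15*(1 + 2*15)) = -143*(132 - 23/40*15*(1 + 30)) = -143*(132 - 23/40*15*31) = -143*(132 - 2139/8) = -143*(-1083/8) = 154869/8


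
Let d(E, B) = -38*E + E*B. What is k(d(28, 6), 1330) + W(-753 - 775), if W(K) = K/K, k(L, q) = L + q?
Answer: 435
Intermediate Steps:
d(E, B) = -38*E + B*E
W(K) = 1
k(d(28, 6), 1330) + W(-753 - 775) = (28*(-38 + 6) + 1330) + 1 = (28*(-32) + 1330) + 1 = (-896 + 1330) + 1 = 434 + 1 = 435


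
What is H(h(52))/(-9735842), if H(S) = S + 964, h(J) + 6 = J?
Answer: -505/4867921 ≈ -0.00010374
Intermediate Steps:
h(J) = -6 + J
H(S) = 964 + S
H(h(52))/(-9735842) = (964 + (-6 + 52))/(-9735842) = (964 + 46)*(-1/9735842) = 1010*(-1/9735842) = -505/4867921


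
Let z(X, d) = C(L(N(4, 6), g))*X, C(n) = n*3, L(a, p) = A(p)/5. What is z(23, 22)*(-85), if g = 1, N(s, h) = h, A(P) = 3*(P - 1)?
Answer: 0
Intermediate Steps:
A(P) = -3 + 3*P (A(P) = 3*(-1 + P) = -3 + 3*P)
L(a, p) = -3/5 + 3*p/5 (L(a, p) = (-3 + 3*p)/5 = (-3 + 3*p)*(1/5) = -3/5 + 3*p/5)
C(n) = 3*n
z(X, d) = 0 (z(X, d) = (3*(-3/5 + (3/5)*1))*X = (3*(-3/5 + 3/5))*X = (3*0)*X = 0*X = 0)
z(23, 22)*(-85) = 0*(-85) = 0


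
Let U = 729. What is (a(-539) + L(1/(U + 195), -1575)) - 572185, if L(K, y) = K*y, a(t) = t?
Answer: -25199931/44 ≈ -5.7273e+5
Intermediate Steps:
(a(-539) + L(1/(U + 195), -1575)) - 572185 = (-539 - 1575/(729 + 195)) - 572185 = (-539 - 1575/924) - 572185 = (-539 + (1/924)*(-1575)) - 572185 = (-539 - 75/44) - 572185 = -23791/44 - 572185 = -25199931/44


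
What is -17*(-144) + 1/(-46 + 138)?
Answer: 225217/92 ≈ 2448.0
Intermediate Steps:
-17*(-144) + 1/(-46 + 138) = 2448 + 1/92 = 225217/92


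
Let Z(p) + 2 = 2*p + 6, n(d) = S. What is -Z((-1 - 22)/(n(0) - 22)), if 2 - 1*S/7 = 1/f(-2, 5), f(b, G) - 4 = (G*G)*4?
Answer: -8140/839 ≈ -9.7020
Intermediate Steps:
f(b, G) = 4 + 4*G**2 (f(b, G) = 4 + (G*G)*4 = 4 + G**2*4 = 4 + 4*G**2)
S = 1449/104 (S = 14 - 7/(4 + 4*5**2) = 14 - 7/(4 + 4*25) = 14 - 7/(4 + 100) = 14 - 7/104 = 1449/104 ≈ 13.933)
n(d) = 1449/104
Z(p) = 4 + 2*p (Z(p) = -2 + (2*p + 6) = -2 + (6 + 2*p) = 4 + 2*p)
-Z((-1 - 22)/(n(0) - 22)) = -(4 + 2*((-1 - 22)/(1449/104 - 22))) = -(4 + 2*(-23/(-839/104))) = -(4 + 2*(-23*(-104/839))) = -(4 + 2*(2392/839)) = -(4 + 4784/839) = -1*8140/839 = -8140/839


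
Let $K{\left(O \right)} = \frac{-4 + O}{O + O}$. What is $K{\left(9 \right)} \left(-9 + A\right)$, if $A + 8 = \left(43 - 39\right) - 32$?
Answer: $- \frac{25}{2} \approx -12.5$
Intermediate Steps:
$K{\left(O \right)} = \frac{-4 + O}{2 O}$
$A = -36$ ($A = -8 + \left(\left(43 - 39\right) - 32\right) = -8 + \left(4 - 32\right) = -8 - 28 = -36$)
$K{\left(9 \right)} \left(-9 + A\right) = \frac{-4 + 9}{2 \cdot 9} \left(-9 - 36\right) = \frac{1}{2} \cdot \frac{1}{9} \cdot 5 \left(-45\right) = \frac{5}{18} \left(-45\right) = - \frac{25}{2}$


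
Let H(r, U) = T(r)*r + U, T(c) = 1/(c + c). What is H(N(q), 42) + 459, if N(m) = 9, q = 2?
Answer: 1003/2 ≈ 501.50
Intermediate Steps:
T(c) = 1/(2*c)
H(r, U) = ½ + U (H(r, U) = (1/(2*r))*r + U = ½ + U)
H(N(q), 42) + 459 = (½ + 42) + 459 = 85/2 + 459 = 1003/2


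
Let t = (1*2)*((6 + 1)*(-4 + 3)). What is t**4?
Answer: 38416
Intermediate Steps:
t = -14 (t = 2*(7*(-1)) = 2*(-7) = -14)
t**4 = (-14)**4 = 38416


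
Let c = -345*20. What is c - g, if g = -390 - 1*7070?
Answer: 560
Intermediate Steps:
c = -6900
g = -7460 (g = -390 - 7070 = -7460)
c - g = -6900 - 1*(-7460) = -6900 + 7460 = 560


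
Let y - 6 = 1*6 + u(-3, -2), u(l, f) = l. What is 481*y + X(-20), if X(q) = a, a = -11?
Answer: 4318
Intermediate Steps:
X(q) = -11
y = 9 (y = 6 + (1*6 - 3) = 6 + (6 - 3) = 6 + 3 = 9)
481*y + X(-20) = 481*9 - 11 = 4329 - 11 = 4318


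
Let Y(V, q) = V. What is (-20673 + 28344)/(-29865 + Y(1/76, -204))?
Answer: -582996/2269739 ≈ -0.25686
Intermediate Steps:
(-20673 + 28344)/(-29865 + Y(1/76, -204)) = (-20673 + 28344)/(-29865 + 1/76) = 7671/(-29865 + 1/76) = 7671/(-2269739/76) = 7671*(-76/2269739) = -582996/2269739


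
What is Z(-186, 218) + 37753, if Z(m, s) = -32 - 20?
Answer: 37701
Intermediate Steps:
Z(m, s) = -52
Z(-186, 218) + 37753 = -52 + 37753 = 37701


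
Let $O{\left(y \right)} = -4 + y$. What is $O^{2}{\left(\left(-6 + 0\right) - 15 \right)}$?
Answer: $625$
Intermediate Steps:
$O^{2}{\left(\left(-6 + 0\right) - 15 \right)} = \left(-4 + \left(\left(-6 + 0\right) - 15\right)\right)^{2} = \left(-4 - 21\right)^{2} = \left(-25\right)^{2} = 625$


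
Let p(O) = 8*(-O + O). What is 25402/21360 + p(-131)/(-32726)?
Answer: 12701/10680 ≈ 1.1892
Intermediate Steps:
p(O) = 0 (p(O) = 8*0 = 0)
25402/21360 + p(-131)/(-32726) = 25402/21360 + 0/(-32726) = 25402*(1/21360) + 0*(-1/32726) = 12701/10680 + 0 = 12701/10680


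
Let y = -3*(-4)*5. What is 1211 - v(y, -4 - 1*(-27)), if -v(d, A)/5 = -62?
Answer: 901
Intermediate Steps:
y = 60 (y = 12*5 = 60)
v(d, A) = 310 (v(d, A) = -5*(-62) = 310)
1211 - v(y, -4 - 1*(-27)) = 1211 - 1*310 = 1211 - 310 = 901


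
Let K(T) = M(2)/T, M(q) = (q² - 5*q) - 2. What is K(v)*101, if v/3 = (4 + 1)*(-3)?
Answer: 808/45 ≈ 17.956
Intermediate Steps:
M(q) = -2 + q² - 5*q
v = -45 (v = 3*((4 + 1)*(-3)) = 3*(5*(-3)) = 3*(-15) = -45)
K(T) = -8/T (K(T) = (-2 + 2² - 5*2)/T = (-2 + 4 - 10)/T = -8/T)
K(v)*101 = -8/(-45)*101 = -8*(-1/45)*101 = (8/45)*101 = 808/45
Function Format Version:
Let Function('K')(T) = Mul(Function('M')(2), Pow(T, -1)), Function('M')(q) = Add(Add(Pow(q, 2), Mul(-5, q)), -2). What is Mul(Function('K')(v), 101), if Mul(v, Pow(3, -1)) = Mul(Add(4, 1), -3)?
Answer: Rational(808, 45) ≈ 17.956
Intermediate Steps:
Function('M')(q) = Add(-2, Pow(q, 2), Mul(-5, q))
v = -45 (v = Mul(3, Mul(Add(4, 1), -3)) = Mul(3, Mul(5, -3)) = Mul(3, -15) = -45)
Function('K')(T) = Mul(-8, Pow(T, -1)) (Function('K')(T) = Mul(Add(-2, Pow(2, 2), Mul(-5, 2)), Pow(T, -1)) = Mul(Add(-2, 4, -10), Pow(T, -1)) = Mul(-8, Pow(T, -1)))
Mul(Function('K')(v), 101) = Mul(Mul(-8, Pow(-45, -1)), 101) = Mul(Mul(-8, Rational(-1, 45)), 101) = Mul(Rational(8, 45), 101) = Rational(808, 45)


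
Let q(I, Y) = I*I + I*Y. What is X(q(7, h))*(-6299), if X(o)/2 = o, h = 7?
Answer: -1234604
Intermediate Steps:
q(I, Y) = I² + I*Y
X(o) = 2*o
X(q(7, h))*(-6299) = (2*(7*(7 + 7)))*(-6299) = (2*(7*14))*(-6299) = (2*98)*(-6299) = 196*(-6299) = -1234604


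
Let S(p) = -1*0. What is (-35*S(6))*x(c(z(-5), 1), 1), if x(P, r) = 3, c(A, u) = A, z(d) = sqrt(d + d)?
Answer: 0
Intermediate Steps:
z(d) = sqrt(2)*sqrt(d) (z(d) = sqrt(2*d) = sqrt(2)*sqrt(d))
S(p) = 0
(-35*S(6))*x(c(z(-5), 1), 1) = -35*0*3 = 0*3 = 0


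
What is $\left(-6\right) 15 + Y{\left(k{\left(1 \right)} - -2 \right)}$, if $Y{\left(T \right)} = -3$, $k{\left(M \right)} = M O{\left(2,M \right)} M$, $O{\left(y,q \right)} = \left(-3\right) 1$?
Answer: $-93$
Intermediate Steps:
$O{\left(y,q \right)} = -3$
$k{\left(M \right)} = - 3 M^{2}$ ($k{\left(M \right)} = M \left(-3\right) M = - 3 M M = - 3 M^{2}$)
$\left(-6\right) 15 + Y{\left(k{\left(1 \right)} - -2 \right)} = \left(-6\right) 15 - 3 = -90 - 3 = -93$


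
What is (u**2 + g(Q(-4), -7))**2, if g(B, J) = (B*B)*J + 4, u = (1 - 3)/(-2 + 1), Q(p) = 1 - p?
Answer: 27889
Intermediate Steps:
u = 2 (u = -2/(-1) = -2*(-1) = 2)
g(B, J) = 4 + J*B**2 (g(B, J) = B**2*J + 4 = J*B**2 + 4 = 4 + J*B**2)
(u**2 + g(Q(-4), -7))**2 = (2**2 + (4 - 7*(1 - 1*(-4))**2))**2 = (4 + (4 - 7*(1 + 4)**2))**2 = (4 + (4 - 7*5**2))**2 = (4 + (4 - 7*25))**2 = (4 + (4 - 175))**2 = (4 - 171)**2 = (-167)**2 = 27889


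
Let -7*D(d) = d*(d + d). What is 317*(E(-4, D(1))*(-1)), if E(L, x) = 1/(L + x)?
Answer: 2219/30 ≈ 73.967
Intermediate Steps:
D(d) = -2*d²/7 (D(d) = -d*(d + d)/7 = -d*2*d/7 = -2*d²/7)
317*(E(-4, D(1))*(-1)) = 317*(-1/(-4 - 2/7*1²)) = 317*(-1/(-4 - 2/7*1)) = 317*(-1/(-4 - 2/7)) = 317*(-1/(-30/7)) = 317*(-7/30*(-1)) = 317*(7/30) = 2219/30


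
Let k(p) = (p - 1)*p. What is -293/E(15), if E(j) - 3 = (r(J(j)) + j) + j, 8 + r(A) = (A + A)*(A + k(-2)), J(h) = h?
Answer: -293/655 ≈ -0.44733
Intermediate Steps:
k(p) = p*(-1 + p) (k(p) = (-1 + p)*p = p*(-1 + p))
r(A) = -8 + 2*A*(6 + A) (r(A) = -8 + (A + A)*(A - 2*(-1 - 2)) = -8 + (2*A)*(A - 2*(-3)) = -8 + (2*A)*(A + 6) = -8 + (2*A)*(6 + A) = -8 + 2*A*(6 + A))
E(j) = -5 + 2*j² + 14*j (E(j) = 3 + (((-8 + 2*j² + 12*j) + j) + j) = 3 + ((-8 + 2*j² + 13*j) + j) = 3 + (-8 + 2*j² + 14*j) = -5 + 2*j² + 14*j)
-293/E(15) = -293/(-5 + 2*15² + 14*15) = -293/(-5 + 2*225 + 210) = -293/(-5 + 450 + 210) = -293/655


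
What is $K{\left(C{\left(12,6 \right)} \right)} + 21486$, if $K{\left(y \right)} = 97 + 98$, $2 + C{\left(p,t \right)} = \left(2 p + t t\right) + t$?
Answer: $21681$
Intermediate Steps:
$C{\left(p,t \right)} = -2 + t + t^{2} + 2 p$ ($C{\left(p,t \right)} = -2 + \left(\left(2 p + t t\right) + t\right) = -2 + \left(\left(2 p + t^{2}\right) + t\right) = -2 + \left(\left(t^{2} + 2 p\right) + t\right) = -2 + \left(t + t^{2} + 2 p\right) = -2 + t + t^{2} + 2 p$)
$K{\left(y \right)} = 195$
$K{\left(C{\left(12,6 \right)} \right)} + 21486 = 195 + 21486 = 21681$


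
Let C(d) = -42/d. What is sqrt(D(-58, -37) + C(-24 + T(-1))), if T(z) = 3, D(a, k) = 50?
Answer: 2*sqrt(13) ≈ 7.2111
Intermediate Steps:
sqrt(D(-58, -37) + C(-24 + T(-1))) = sqrt(50 - 42/(-24 + 3)) = sqrt(50 - 42/(-21)) = sqrt(50 - 42*(-1/21)) = sqrt(50 + 2) = sqrt(52) = 2*sqrt(13)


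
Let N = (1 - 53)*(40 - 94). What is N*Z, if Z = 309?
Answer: 867672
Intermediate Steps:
N = 2808 (N = -52*(-54) = 2808)
N*Z = 2808*309 = 867672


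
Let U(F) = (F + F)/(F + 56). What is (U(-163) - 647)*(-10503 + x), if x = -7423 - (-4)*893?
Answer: 989033662/107 ≈ 9.2433e+6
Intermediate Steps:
x = -3851 (x = -7423 - 1*(-3572) = -7423 + 3572 = -3851)
U(F) = 2*F/(56 + F) (U(F) = (2*F)/(56 + F) = 2*F/(56 + F))
(U(-163) - 647)*(-10503 + x) = (2*(-163)/(56 - 163) - 647)*(-10503 - 3851) = (2*(-163)/(-107) - 647)*(-14354) = (2*(-163)*(-1/107) - 647)*(-14354) = (326/107 - 647)*(-14354) = -68903/107*(-14354) = 989033662/107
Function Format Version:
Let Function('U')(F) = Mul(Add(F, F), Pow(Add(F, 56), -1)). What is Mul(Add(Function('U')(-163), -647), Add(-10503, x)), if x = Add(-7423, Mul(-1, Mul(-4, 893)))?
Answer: Rational(989033662, 107) ≈ 9.2433e+6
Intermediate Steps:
x = -3851 (x = Add(-7423, Mul(-1, -3572)) = Add(-7423, 3572) = -3851)
Function('U')(F) = Mul(2, F, Pow(Add(56, F), -1)) (Function('U')(F) = Mul(Mul(2, F), Pow(Add(56, F), -1)) = Mul(2, F, Pow(Add(56, F), -1)))
Mul(Add(Function('U')(-163), -647), Add(-10503, x)) = Mul(Add(Mul(2, -163, Pow(Add(56, -163), -1)), -647), Add(-10503, -3851)) = Mul(Add(Mul(2, -163, Pow(-107, -1)), -647), -14354) = Mul(Add(Mul(2, -163, Rational(-1, 107)), -647), -14354) = Mul(Add(Rational(326, 107), -647), -14354) = Mul(Rational(-68903, 107), -14354) = Rational(989033662, 107)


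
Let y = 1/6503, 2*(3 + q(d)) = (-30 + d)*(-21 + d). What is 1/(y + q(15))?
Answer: 6503/273127 ≈ 0.023809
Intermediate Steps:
q(d) = -3 + (-30 + d)*(-21 + d)/2 (q(d) = -3 + ((-30 + d)*(-21 + d))/2 = -3 + (-30 + d)*(-21 + d)/2)
y = 1/6503 ≈ 0.00015378
1/(y + q(15)) = 1/(1/6503 + (312 + (½)*15² - 51/2*15)) = 1/(1/6503 + (312 + (½)*225 - 765/2)) = 1/(1/6503 + (312 + 225/2 - 765/2)) = 1/(1/6503 + 42) = 1/(273127/6503) = 6503/273127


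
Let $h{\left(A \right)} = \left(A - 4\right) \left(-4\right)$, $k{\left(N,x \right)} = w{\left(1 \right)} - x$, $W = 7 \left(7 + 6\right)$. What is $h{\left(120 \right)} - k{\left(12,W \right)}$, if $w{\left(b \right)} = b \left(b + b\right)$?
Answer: $-375$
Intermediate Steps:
$w{\left(b \right)} = 2 b^{2}$ ($w{\left(b \right)} = b 2 b = 2 b^{2}$)
$W = 91$ ($W = 7 \cdot 13 = 91$)
$k{\left(N,x \right)} = 2 - x$ ($k{\left(N,x \right)} = 2 \cdot 1^{2} - x = 2 \cdot 1 - x = 2 - x$)
$h{\left(A \right)} = 16 - 4 A$ ($h{\left(A \right)} = \left(-4 + A\right) \left(-4\right) = 16 - 4 A$)
$h{\left(120 \right)} - k{\left(12,W \right)} = \left(16 - 480\right) - \left(2 - 91\right) = -464 - -89 = -464 + 89 = -375$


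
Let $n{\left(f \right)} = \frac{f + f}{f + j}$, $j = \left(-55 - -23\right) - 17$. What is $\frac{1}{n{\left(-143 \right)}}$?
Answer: $\frac{96}{143} \approx 0.67133$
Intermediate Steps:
$j = -49$ ($j = \left(-55 + 23\right) - 17 = -32 - 17 = -49$)
$n{\left(f \right)} = \frac{2 f}{-49 + f}$ ($n{\left(f \right)} = \frac{f + f}{f - 49} = \frac{2 f}{-49 + f}$)
$\frac{1}{n{\left(-143 \right)}} = \frac{1}{2 \left(-143\right) \frac{1}{-49 - 143}} = \frac{1}{2 \left(-143\right) \frac{1}{-192}} = \frac{1}{2 \left(-143\right) \left(- \frac{1}{192}\right)} = \frac{1}{\frac{143}{96}} = \frac{96}{143}$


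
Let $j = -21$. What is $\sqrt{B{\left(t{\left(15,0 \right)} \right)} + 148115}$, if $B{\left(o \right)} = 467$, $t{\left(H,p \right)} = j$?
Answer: $\sqrt{148582} \approx 385.46$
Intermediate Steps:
$t{\left(H,p \right)} = -21$
$\sqrt{B{\left(t{\left(15,0 \right)} \right)} + 148115} = \sqrt{467 + 148115} = \sqrt{148582}$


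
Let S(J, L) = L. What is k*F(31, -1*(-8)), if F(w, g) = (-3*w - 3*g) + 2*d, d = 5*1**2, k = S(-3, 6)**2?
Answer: -3852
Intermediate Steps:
k = 36 (k = 6**2 = 36)
d = 5 (d = 5*1 = 5)
F(w, g) = 10 - 3*g - 3*w (F(w, g) = (-3*w - 3*g) + 2*5 = (-3*g - 3*w) + 10 = 10 - 3*g - 3*w)
k*F(31, -1*(-8)) = 36*(10 - (-3)*(-8) - 3*31) = 36*(10 - 3*8 - 93) = 36*(10 - 24 - 93) = 36*(-107) = -3852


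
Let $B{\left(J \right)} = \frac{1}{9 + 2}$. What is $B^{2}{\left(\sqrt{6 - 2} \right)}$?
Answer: $\frac{1}{121} \approx 0.0082645$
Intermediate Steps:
$B{\left(J \right)} = \frac{1}{11}$
$B^{2}{\left(\sqrt{6 - 2} \right)} = \left(\frac{1}{11}\right)^{2} = \frac{1}{121}$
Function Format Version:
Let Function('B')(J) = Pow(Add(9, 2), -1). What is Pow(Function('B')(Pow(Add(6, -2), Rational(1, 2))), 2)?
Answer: Rational(1, 121) ≈ 0.0082645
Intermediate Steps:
Function('B')(J) = Rational(1, 11) (Function('B')(J) = Pow(11, -1) = Rational(1, 11))
Pow(Function('B')(Pow(Add(6, -2), Rational(1, 2))), 2) = Pow(Rational(1, 11), 2) = Rational(1, 121)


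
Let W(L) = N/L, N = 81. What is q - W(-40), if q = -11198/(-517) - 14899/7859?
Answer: 321927573/14774920 ≈ 21.789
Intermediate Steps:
W(L) = 81/L
q = 7300209/369373 (q = -11198*(-1/517) - 14899*1/7859 = 1018/47 - 14899/7859 = 7300209/369373 ≈ 19.764)
q - W(-40) = 7300209/369373 - 81/(-40) = 7300209/369373 - 81*(-1)/40 = 7300209/369373 - 1*(-81/40) = 7300209/369373 + 81/40 = 321927573/14774920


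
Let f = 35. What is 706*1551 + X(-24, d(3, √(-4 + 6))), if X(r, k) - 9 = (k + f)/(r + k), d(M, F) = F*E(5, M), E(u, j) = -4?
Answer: 74460911/68 + 59*√2/136 ≈ 1.0950e+6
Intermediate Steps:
d(M, F) = -4*F (d(M, F) = F*(-4) = -4*F)
X(r, k) = 9 + (35 + k)/(k + r) (X(r, k) = 9 + (k + 35)/(r + k) = 9 + (35 + k)/(k + r))
706*1551 + X(-24, d(3, √(-4 + 6))) = 706*1551 + (35 + 9*(-24) + 10*(-4*√(-4 + 6)))/(-4*√(-4 + 6) - 24) = 1095006 + (35 - 216 + 10*(-4*√2))/(-4*√2 - 24) = 1095006 + (35 - 216 - 40*√2)/(-24 - 4*√2) = 1095006 + (-181 - 40*√2)/(-24 - 4*√2)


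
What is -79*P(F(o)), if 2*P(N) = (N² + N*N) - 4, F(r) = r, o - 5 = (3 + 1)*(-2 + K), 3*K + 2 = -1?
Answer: -3713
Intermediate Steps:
K = -1 (K = -⅔ + (⅓)*(-1) = -⅔ - ⅓ = -1)
o = -7 (o = 5 + (3 + 1)*(-2 - 1) = 5 + 4*(-3) = 5 - 12 = -7)
P(N) = -2 + N² (P(N) = ((N² + N*N) - 4)/2 = ((N² + N²) - 4)/2 = (2*N² - 4)/2 = (-4 + 2*N²)/2 = -2 + N²)
-79*P(F(o)) = -79*(-2 + (-7)²) = -79*(-2 + 49) = -79*47 = -3713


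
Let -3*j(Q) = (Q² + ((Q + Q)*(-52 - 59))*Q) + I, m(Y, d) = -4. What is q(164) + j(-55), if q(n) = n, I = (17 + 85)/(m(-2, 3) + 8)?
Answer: 1337983/6 ≈ 2.2300e+5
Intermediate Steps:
I = 51/2 (I = (17 + 85)/(-4 + 8) = 102/4 = 102*(¼) = 51/2 ≈ 25.500)
j(Q) = -17/2 + 221*Q²/3 (j(Q) = -((Q² + ((Q + Q)*(-52 - 59))*Q) + 51/2)/3 = -((Q² + ((2*Q)*(-111))*Q) + 51/2)/3 = -((Q² + (-222*Q)*Q) + 51/2)/3 = -((Q² - 222*Q²) + 51/2)/3 = -(-221*Q² + 51/2)/3 = -(51/2 - 221*Q²)/3 = -17/2 + 221*Q²/3)
q(164) + j(-55) = 164 + (-17/2 + (221/3)*(-55)²) = 164 + (-17/2 + (221/3)*3025) = 164 + (-17/2 + 668525/3) = 164 + 1336999/6 = 1337983/6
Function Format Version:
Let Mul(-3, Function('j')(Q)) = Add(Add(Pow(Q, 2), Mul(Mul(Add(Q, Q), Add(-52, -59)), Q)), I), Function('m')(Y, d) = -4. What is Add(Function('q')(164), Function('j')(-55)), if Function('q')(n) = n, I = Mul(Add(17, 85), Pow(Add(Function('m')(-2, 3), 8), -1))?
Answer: Rational(1337983, 6) ≈ 2.2300e+5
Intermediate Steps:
I = Rational(51, 2) (I = Mul(Add(17, 85), Pow(Add(-4, 8), -1)) = Mul(102, Pow(4, -1)) = Mul(102, Rational(1, 4)) = Rational(51, 2) ≈ 25.500)
Function('j')(Q) = Add(Rational(-17, 2), Mul(Rational(221, 3), Pow(Q, 2))) (Function('j')(Q) = Mul(Rational(-1, 3), Add(Add(Pow(Q, 2), Mul(Mul(Add(Q, Q), Add(-52, -59)), Q)), Rational(51, 2))) = Mul(Rational(-1, 3), Add(Add(Pow(Q, 2), Mul(Mul(Mul(2, Q), -111), Q)), Rational(51, 2))) = Mul(Rational(-1, 3), Add(Add(Pow(Q, 2), Mul(Mul(-222, Q), Q)), Rational(51, 2))) = Mul(Rational(-1, 3), Add(Add(Pow(Q, 2), Mul(-222, Pow(Q, 2))), Rational(51, 2))) = Mul(Rational(-1, 3), Add(Mul(-221, Pow(Q, 2)), Rational(51, 2))) = Mul(Rational(-1, 3), Add(Rational(51, 2), Mul(-221, Pow(Q, 2)))) = Add(Rational(-17, 2), Mul(Rational(221, 3), Pow(Q, 2))))
Add(Function('q')(164), Function('j')(-55)) = Add(164, Add(Rational(-17, 2), Mul(Rational(221, 3), Pow(-55, 2)))) = Add(164, Add(Rational(-17, 2), Mul(Rational(221, 3), 3025))) = Add(164, Add(Rational(-17, 2), Rational(668525, 3))) = Add(164, Rational(1336999, 6)) = Rational(1337983, 6)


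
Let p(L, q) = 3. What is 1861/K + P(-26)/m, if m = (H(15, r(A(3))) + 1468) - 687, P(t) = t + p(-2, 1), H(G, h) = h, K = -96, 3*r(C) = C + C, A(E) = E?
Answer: -486457/25056 ≈ -19.415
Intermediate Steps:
r(C) = 2*C/3 (r(C) = (C + C)/3 = (2*C)/3 = 2*C/3)
P(t) = 3 + t (P(t) = t + 3 = 3 + t)
m = 783 (m = ((⅔)*3 + 1468) - 687 = (2 + 1468) - 687 = 1470 - 687 = 783)
1861/K + P(-26)/m = 1861/(-96) + (3 - 26)/783 = 1861*(-1/96) - 23*1/783 = -1861/96 - 23/783 = -486457/25056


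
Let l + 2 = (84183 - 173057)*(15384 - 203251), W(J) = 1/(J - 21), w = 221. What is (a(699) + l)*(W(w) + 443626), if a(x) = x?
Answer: 296279929812971691/40 ≈ 7.4070e+15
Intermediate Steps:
W(J) = 1/(-21 + J)
l = 16696491756 (l = -2 + (84183 - 173057)*(15384 - 203251) = -2 - 88874*(-187867) = -2 + 16696491758 = 16696491756)
(a(699) + l)*(W(w) + 443626) = (699 + 16696491756)*(1/(-21 + 221) + 443626) = 16696492455*(1/200 + 443626) = 16696492455*(88725201/200) = 296279929812971691/40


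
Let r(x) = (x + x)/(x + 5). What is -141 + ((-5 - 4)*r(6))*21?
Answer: -3819/11 ≈ -347.18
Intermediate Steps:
r(x) = 2*x/(5 + x) (r(x) = (2*x)/(5 + x) = 2*x/(5 + x))
-141 + ((-5 - 4)*r(6))*21 = -141 + ((-5 - 4)*(2*6/(5 + 6)))*21 = -141 - 18*6/11*21 = -141 - 9*12/11*21 = -141 - 108/11*21 = -141 - 2268/11 = -3819/11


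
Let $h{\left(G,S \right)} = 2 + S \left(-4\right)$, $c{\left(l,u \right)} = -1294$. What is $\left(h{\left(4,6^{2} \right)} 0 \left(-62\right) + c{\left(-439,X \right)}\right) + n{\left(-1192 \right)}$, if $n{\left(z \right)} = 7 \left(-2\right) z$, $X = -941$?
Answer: $15394$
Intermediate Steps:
$n{\left(z \right)} = - 14 z$
$h{\left(G,S \right)} = 2 - 4 S$
$\left(h{\left(4,6^{2} \right)} 0 \left(-62\right) + c{\left(-439,X \right)}\right) + n{\left(-1192 \right)} = \left(\left(2 - 4 \cdot 6^{2}\right) 0 \left(-62\right) - 1294\right) - -16688 = \left(\left(2 - 144\right) 0 \left(-62\right) - 1294\right) + 16688 = \left(\left(-142\right) 0 \left(-62\right) - 1294\right) + 16688 = \left(0 \left(-62\right) - 1294\right) + 16688 = \left(0 - 1294\right) + 16688 = -1294 + 16688 = 15394$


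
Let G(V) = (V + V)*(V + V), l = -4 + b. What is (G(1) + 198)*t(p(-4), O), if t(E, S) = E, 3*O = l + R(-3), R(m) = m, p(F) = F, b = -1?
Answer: -808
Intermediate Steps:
l = -5 (l = -4 - 1 = -5)
O = -8/3 (O = (-5 - 3)/3 = (1/3)*(-8) = -8/3 ≈ -2.6667)
G(V) = 4*V**2 (G(V) = (2*V)*(2*V) = 4*V**2)
(G(1) + 198)*t(p(-4), O) = (4*1**2 + 198)*(-4) = (4*1 + 198)*(-4) = (4 + 198)*(-4) = 202*(-4) = -808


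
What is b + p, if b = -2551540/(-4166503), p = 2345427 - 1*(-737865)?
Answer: 12846547919416/4166503 ≈ 3.0833e+6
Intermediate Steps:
p = 3083292 (p = 2345427 + 737865 = 3083292)
b = 2551540/4166503 (b = -2551540*(-1/4166503) = 2551540/4166503 ≈ 0.61239)
b + p = 2551540/4166503 + 3083292 = 12846547919416/4166503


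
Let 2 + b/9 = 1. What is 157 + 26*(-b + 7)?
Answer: 573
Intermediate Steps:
b = -9 (b = -18 + 9*1 = -18 + 9 = -9)
157 + 26*(-b + 7) = 157 + 26*(-1*(-9) + 7) = 157 + 26*(9 + 7) = 157 + 26*16 = 157 + 416 = 573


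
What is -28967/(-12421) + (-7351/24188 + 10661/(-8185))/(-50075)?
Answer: 287176630189696963/123139153400978500 ≈ 2.3321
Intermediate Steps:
-28967/(-12421) + (-7351/24188 + 10661/(-8185))/(-50075) = -28967*(-1/12421) + (-7351*1/24188 + 10661*(-1/8185))*(-1/50075) = 28967/12421 + (-7351/24188 - 10661/8185)*(-1/50075) = 28967/12421 - 318036203/197978780*(-1/50075) = 28967/12421 + 318036203/9913787408500 = 287176630189696963/123139153400978500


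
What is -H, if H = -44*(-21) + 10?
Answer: -934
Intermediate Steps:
H = 934 (H = 924 + 10 = 934)
-H = -1*934 = -934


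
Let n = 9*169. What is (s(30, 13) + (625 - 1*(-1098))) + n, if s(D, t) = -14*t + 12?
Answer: 3074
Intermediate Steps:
s(D, t) = 12 - 14*t
n = 1521
(s(30, 13) + (625 - 1*(-1098))) + n = ((12 - 14*13) + (625 - 1*(-1098))) + 1521 = ((12 - 182) + (625 + 1098)) + 1521 = (-170 + 1723) + 1521 = 1553 + 1521 = 3074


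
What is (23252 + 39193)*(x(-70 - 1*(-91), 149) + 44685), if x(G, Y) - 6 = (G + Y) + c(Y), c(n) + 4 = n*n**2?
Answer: 209365970670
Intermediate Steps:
c(n) = -4 + n**3 (c(n) = -4 + n*n**2 = -4 + n**3)
x(G, Y) = 2 + G + Y + Y**3 (x(G, Y) = 6 + ((G + Y) + (-4 + Y**3)) = 6 + (-4 + G + Y + Y**3) = 2 + G + Y + Y**3)
(23252 + 39193)*(x(-70 - 1*(-91), 149) + 44685) = (23252 + 39193)*((2 + (-70 - 1*(-91)) + 149 + 149**3) + 44685) = 62445*((2 + (-70 + 91) + 149 + 3307949) + 44685) = 62445*((2 + 21 + 149 + 3307949) + 44685) = 62445*(3308121 + 44685) = 62445*3352806 = 209365970670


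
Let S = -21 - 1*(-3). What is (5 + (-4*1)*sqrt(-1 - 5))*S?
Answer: -90 + 72*I*sqrt(6) ≈ -90.0 + 176.36*I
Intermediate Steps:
S = -18 (S = -21 + 3 = -18)
(5 + (-4*1)*sqrt(-1 - 5))*S = (5 + (-4*1)*sqrt(-1 - 5))*(-18) = (5 - 4*I*sqrt(6))*(-18) = -90 + 72*I*sqrt(6)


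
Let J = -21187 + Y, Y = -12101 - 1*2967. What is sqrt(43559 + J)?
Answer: 2*sqrt(1826) ≈ 85.463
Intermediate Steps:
Y = -15068 (Y = -12101 - 2967 = -15068)
J = -36255 (J = -21187 - 15068 = -36255)
sqrt(43559 + J) = sqrt(43559 - 36255) = sqrt(7304) = 2*sqrt(1826)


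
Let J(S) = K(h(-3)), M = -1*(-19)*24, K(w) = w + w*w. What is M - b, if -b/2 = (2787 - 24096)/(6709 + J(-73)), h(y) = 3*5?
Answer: 3126126/6949 ≈ 449.87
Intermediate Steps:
h(y) = 15
K(w) = w + w²
M = 456 (M = 19*24 = 456)
J(S) = 240 (J(S) = 15*(1 + 15) = 15*16 = 240)
b = 42618/6949 (b = -2*(2787 - 24096)/(6709 + 240) = -(-42618)/6949 = -2*(-21309/6949) = 42618/6949 ≈ 6.1330)
M - b = 456 - 1*42618/6949 = 456 - 42618/6949 = 3126126/6949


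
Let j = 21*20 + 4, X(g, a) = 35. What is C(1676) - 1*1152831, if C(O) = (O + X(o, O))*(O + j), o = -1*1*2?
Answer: 2440269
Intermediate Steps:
o = -2 (o = -1*2 = -2)
j = 424 (j = 420 + 4 = 424)
C(O) = (35 + O)*(424 + O) (C(O) = (O + 35)*(O + 424) = (35 + O)*(424 + O))
C(1676) - 1*1152831 = (14840 + 1676² + 459*1676) - 1*1152831 = (14840 + 2808976 + 769284) - 1152831 = 3593100 - 1152831 = 2440269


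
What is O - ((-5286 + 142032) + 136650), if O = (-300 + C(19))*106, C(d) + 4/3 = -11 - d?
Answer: -925552/3 ≈ -3.0852e+5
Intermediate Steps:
C(d) = -37/3 - d (C(d) = -4/3 + (-11 - d) = -37/3 - d)
O = -105364/3 (O = (-300 + (-37/3 - 1*19))*106 = (-300 + (-37/3 - 19))*106 = (-300 - 94/3)*106 = -994/3*106 = -105364/3 ≈ -35121.)
O - ((-5286 + 142032) + 136650) = -105364/3 - ((-5286 + 142032) + 136650) = -105364/3 - (136746 + 136650) = -105364/3 - 1*273396 = -105364/3 - 273396 = -925552/3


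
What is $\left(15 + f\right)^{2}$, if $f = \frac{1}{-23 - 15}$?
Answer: $\frac{323761}{1444} \approx 224.21$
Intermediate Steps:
$f = - \frac{1}{38}$ ($f = \frac{1}{-38} = - \frac{1}{38} \approx -0.026316$)
$\left(15 + f\right)^{2} = \left(15 - \frac{1}{38}\right)^{2} = \left(\frac{569}{38}\right)^{2} = \frac{323761}{1444}$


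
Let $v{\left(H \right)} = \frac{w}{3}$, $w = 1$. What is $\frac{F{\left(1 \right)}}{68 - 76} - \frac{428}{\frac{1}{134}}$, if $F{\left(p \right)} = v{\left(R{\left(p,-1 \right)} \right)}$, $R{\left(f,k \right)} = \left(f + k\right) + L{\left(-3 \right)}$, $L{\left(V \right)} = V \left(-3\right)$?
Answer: $- \frac{1376449}{24} \approx -57352.0$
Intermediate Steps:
$L{\left(V \right)} = - 3 V$
$R{\left(f,k \right)} = 9 + f + k$ ($R{\left(f,k \right)} = \left(f + k\right) - -9 = \left(f + k\right) + 9 = 9 + f + k$)
$v{\left(H \right)} = \frac{1}{3}$ ($v{\left(H \right)} = 1 \cdot \frac{1}{3} = \frac{1}{3}$)
$F{\left(p \right)} = \frac{1}{3}$
$\frac{F{\left(1 \right)}}{68 - 76} - \frac{428}{\frac{1}{134}} = \frac{1}{3 \left(68 - 76\right)} - \frac{428}{\frac{1}{134}} = \frac{1}{3 \left(68 - 76\right)} - 428 \frac{1}{\frac{1}{134}} = \frac{1}{3 \left(-8\right)} - 57352 = \frac{1}{3} \left(- \frac{1}{8}\right) - 57352 = - \frac{1}{24} - 57352 = - \frac{1376449}{24}$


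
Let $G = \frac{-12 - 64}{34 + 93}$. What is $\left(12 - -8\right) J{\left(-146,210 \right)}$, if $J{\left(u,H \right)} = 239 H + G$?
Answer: $\frac{127481080}{127} \approx 1.0038 \cdot 10^{6}$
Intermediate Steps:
$G = - \frac{76}{127} \approx -0.59842$
$J{\left(u,H \right)} = - \frac{76}{127} + 239 H$ ($J{\left(u,H \right)} = 239 H - \frac{76}{127} = - \frac{76}{127} + 239 H$)
$\left(12 - -8\right) J{\left(-146,210 \right)} = \left(12 - -8\right) \left(- \frac{76}{127} + 239 \cdot 210\right) = \left(12 + 8\right) \left(- \frac{76}{127} + 50190\right) = 20 \cdot \frac{6374054}{127} = \frac{127481080}{127}$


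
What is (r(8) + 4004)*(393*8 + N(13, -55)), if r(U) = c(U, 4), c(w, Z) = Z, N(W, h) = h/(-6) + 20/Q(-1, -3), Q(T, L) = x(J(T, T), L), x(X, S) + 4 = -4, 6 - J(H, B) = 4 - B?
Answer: 12627872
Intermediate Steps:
J(H, B) = 2 + B (J(H, B) = 6 - (4 - B) = 6 + (-4 + B) = 2 + B)
x(X, S) = -8 (x(X, S) = -4 - 4 = -8)
Q(T, L) = -8
N(W, h) = -5/2 - h/6 (N(W, h) = h/(-6) + 20/(-8) = h*(-⅙) + 20*(-⅛) = -h/6 - 5/2 = -5/2 - h/6)
r(U) = 4
(r(8) + 4004)*(393*8 + N(13, -55)) = (4 + 4004)*(393*8 + (-5/2 - ⅙*(-55))) = 4008*(3144 + (-5/2 + 55/6)) = 4008*(3144 + 20/3) = 4008*(9452/3) = 12627872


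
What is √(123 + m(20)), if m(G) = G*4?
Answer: √203 ≈ 14.248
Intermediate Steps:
m(G) = 4*G
√(123 + m(20)) = √(123 + 4*20) = √(123 + 80) = √203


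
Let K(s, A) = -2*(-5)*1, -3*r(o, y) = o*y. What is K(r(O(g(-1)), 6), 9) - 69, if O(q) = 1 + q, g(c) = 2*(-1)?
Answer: -59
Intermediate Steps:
g(c) = -2
r(o, y) = -o*y/3
K(s, A) = 10 (K(s, A) = 10*1 = 10)
K(r(O(g(-1)), 6), 9) - 69 = 10 - 69 = -59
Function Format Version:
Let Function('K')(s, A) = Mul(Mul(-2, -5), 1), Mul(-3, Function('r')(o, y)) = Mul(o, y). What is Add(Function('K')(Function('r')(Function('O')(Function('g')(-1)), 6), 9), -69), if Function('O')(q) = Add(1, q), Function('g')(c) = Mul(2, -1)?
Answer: -59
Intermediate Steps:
Function('g')(c) = -2
Function('r')(o, y) = Mul(Rational(-1, 3), o, y) (Function('r')(o, y) = Mul(Rational(-1, 3), Mul(o, y)) = Mul(Rational(-1, 3), o, y))
Function('K')(s, A) = 10 (Function('K')(s, A) = Mul(10, 1) = 10)
Add(Function('K')(Function('r')(Function('O')(Function('g')(-1)), 6), 9), -69) = Add(10, -69) = -59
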